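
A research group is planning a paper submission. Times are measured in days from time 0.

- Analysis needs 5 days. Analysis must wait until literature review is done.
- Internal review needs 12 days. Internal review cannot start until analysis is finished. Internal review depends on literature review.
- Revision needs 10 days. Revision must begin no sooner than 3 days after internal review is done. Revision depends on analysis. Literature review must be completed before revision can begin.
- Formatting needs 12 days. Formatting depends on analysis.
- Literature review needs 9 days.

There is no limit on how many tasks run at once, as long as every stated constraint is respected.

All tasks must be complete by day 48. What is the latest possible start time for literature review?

To finish by day 48, revision (duration 10) must start no later than day 38.
Since revision (must start by day 38, minus 3-day gap → day 35) depends on it, internal review must finish by day 35. Backing off its 12-day duration gives a latest start of day 23.
Formatting has no dependents, so it just needs to finish by day 48. Starting by 48 − 12 = day 36 achieves that.
Analysis feeds internal review (must start by day 23); revision (must start by day 38); formatting (must start by day 36). Taking the minimum, analysis must finish by day 23 and start by 23 − 5 = day 18.
Literature review feeds analysis (must start by day 18); internal review (must start by day 23); revision (must start by day 38). Taking the minimum, literature review must finish by day 18 and start by 18 − 9 = day 9.

9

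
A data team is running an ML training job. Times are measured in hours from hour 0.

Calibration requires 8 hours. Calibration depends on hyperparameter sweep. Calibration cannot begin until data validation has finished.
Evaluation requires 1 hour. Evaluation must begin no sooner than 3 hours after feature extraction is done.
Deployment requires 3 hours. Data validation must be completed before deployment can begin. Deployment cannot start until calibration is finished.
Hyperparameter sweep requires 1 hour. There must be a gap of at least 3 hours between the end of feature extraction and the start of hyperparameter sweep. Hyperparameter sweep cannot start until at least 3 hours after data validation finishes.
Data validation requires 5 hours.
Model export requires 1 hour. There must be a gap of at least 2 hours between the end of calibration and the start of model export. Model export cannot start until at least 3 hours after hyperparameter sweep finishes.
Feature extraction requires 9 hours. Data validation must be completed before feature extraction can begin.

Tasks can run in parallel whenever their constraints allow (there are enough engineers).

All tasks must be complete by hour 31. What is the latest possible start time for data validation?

Nothing follows model export; the deadline of hour 31 is its only limit. It must start by 31 − 1 = hour 30.
Nothing follows deployment; the deadline of hour 31 is its only limit. It must start by 31 − 3 = hour 28.
Calibration must finish in time for model export (must start by hour 30, minus 2-hour gap → hour 28); deployment (must start by hour 28). The tightest is hour 28, so calibration must start by 28 − 8 = hour 20.
Hyperparameter sweep feeds calibration (must start by hour 20); model export (must start by hour 30, minus 3-hour gap → hour 27). Taking the minimum, hyperparameter sweep must finish by hour 20 and start by 20 − 1 = hour 19.
Nothing follows evaluation; the deadline of hour 31 is its only limit. It must start by 31 − 1 = hour 30.
Feature extraction has several dependents: hyperparameter sweep (must start by hour 19, minus 3-hour gap → hour 16); evaluation (must start by hour 30, minus 3-hour gap → hour 27). The earliest of those limits is hour 16, so feature extraction must start by 16 − 9 = hour 7.
Data validation feeds feature extraction (must start by hour 7); hyperparameter sweep (must start by hour 19, minus 3-hour gap → hour 16); calibration (must start by hour 20); deployment (must start by hour 28). Taking the minimum, data validation must finish by hour 7 and start by 7 − 5 = hour 2.

2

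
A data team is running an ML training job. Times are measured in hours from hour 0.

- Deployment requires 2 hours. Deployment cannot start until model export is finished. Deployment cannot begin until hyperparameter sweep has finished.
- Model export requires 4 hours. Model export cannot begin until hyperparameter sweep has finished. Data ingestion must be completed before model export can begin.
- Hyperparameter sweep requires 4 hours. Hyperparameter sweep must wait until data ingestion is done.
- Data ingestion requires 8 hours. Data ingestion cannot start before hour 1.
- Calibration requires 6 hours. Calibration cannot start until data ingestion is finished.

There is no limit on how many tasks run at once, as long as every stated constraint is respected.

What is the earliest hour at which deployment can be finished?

Data ingestion cannot begin until its own release at hour 1. It runs from hour 1 to 1 + 8 = hour 9.
Hyperparameter sweep waits on data ingestion (finishes hour 9), so it starts at hour 9 and finishes at 9 + 4 = hour 13.
Model export has to wait for hyperparameter sweep (finishes hour 13); data ingestion (finishes hour 9). The latest of these is hour 13, so model export runs hour 13 to 13 + 4 = hour 17.
Deployment cannot start until model export (finishes hour 17); hyperparameter sweep (finishes hour 13). The controlling bound is hour 17, so deployment finishes at 17 + 2 = hour 19.

19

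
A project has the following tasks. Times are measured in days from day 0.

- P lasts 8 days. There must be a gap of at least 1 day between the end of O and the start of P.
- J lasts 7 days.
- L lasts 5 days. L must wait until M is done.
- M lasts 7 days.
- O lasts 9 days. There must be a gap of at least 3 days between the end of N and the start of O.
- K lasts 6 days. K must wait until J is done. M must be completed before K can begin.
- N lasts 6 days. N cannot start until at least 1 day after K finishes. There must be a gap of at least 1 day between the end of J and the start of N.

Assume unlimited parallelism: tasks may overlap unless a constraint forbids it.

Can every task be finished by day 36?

No

M can start immediately at day 0; it finishes at day 7.
After M (finishes day 7), L can start at day 7 and finishes at day 12.
J has no prerequisites, so it starts at day 0 and finishes at day 7.
K needs all of J (finishes day 7); M (finishes day 7). That puts its earliest start at day 7; it finishes at 7 + 6 = day 13.
For N: K (finishes day 13, plus 1-day gap → day 14); J (finishes day 7, plus 1-day gap → day 8). Taking the maximum gives a start of day 14, and it finishes at 14 + 6 = day 20.
O cannot begin until N (finishes day 20, plus 3-day gap → day 23). It runs from day 23 to 23 + 9 = day 32.
P cannot begin until O (finishes day 32, plus 1-day gap → day 33). It runs from day 33 to 33 + 8 = day 41.
The earliest everything can be done is day 41, which is after the deadline of 36, so it is not possible.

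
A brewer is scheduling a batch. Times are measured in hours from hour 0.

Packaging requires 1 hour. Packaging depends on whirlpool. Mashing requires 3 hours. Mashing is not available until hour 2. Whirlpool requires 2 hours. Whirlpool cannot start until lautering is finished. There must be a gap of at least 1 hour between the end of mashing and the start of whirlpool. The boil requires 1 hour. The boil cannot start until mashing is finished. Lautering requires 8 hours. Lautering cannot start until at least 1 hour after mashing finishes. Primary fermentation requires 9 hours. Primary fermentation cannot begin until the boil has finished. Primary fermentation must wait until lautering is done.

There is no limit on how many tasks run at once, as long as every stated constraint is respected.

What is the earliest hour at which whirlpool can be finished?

Mashing waits on its own release at hour 2, so it starts at hour 2 and finishes at 2 + 3 = hour 5.
Lautering cannot begin until mashing (finishes hour 5, plus 1-hour gap → hour 6). It runs from hour 6 to 6 + 8 = hour 14.
Whirlpool has to wait for lautering (finishes hour 14); mashing (finishes hour 5, plus 1-hour gap → hour 6). The latest of these is hour 14, so whirlpool runs hour 14 to 14 + 2 = hour 16.

16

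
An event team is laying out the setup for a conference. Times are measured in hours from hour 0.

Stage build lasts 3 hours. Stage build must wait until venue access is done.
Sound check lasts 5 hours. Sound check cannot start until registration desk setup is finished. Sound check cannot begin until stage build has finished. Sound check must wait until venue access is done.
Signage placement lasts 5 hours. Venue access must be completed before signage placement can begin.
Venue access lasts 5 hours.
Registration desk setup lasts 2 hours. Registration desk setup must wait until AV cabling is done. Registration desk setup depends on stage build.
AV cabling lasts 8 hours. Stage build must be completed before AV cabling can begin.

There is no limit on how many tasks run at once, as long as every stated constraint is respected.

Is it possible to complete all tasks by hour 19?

Venue access has no prerequisites, so it starts at hour 0 and finishes at hour 5.
Signage placement cannot begin until venue access (finishes hour 5). It runs from hour 5 to 5 + 5 = hour 10.
After venue access (finishes hour 5), stage build can start at hour 5 and finishes at hour 8.
After stage build (finishes hour 8), AV cabling can start at hour 8 and finishes at hour 16.
Registration desk setup needs all of AV cabling (finishes hour 16); stage build (finishes hour 8). That puts its earliest start at hour 16; it finishes at 16 + 2 = hour 18.
Sound check has to wait for registration desk setup (finishes hour 18); stage build (finishes hour 8); venue access (finishes hour 5). The latest of these is hour 18, so sound check runs hour 18 to 18 + 5 = hour 23.
The earliest everything can be done is hour 23, which is after the deadline of 19, so it is not possible.

No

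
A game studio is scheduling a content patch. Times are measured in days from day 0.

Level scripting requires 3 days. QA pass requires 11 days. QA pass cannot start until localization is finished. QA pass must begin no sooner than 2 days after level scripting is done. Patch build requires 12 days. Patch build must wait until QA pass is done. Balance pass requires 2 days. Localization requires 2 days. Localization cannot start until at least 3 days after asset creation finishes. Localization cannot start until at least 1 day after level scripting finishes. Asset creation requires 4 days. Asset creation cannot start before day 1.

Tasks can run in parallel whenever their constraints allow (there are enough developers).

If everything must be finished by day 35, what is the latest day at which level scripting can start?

6

Patch build has no dependents, so it just needs to finish by day 35. Starting by 35 − 12 = day 23 achieves that.
QA pass has to be done before patch build (must start by day 23). That means finishing by day 23, i.e. starting by 23 − 11 = day 12.
Localization feeds into QA pass (must start by day 12); so localization must finish by day 12 and therefore start by day 10.
Level scripting must finish in time for localization (must start by day 10, minus 1-day gap → day 9); QA pass (must start by day 12, minus 2-day gap → day 10). The tightest is day 9, so level scripting must start by 9 − 3 = day 6.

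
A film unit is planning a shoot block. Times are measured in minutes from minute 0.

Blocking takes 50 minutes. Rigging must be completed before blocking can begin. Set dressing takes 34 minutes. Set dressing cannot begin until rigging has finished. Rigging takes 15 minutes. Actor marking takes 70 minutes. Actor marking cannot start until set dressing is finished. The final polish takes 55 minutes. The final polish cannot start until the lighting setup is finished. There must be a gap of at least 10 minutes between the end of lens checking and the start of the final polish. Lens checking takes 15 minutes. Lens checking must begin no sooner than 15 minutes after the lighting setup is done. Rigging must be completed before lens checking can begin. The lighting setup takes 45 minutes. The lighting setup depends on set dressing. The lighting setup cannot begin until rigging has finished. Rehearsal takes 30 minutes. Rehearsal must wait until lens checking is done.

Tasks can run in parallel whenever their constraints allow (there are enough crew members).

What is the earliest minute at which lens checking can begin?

109

Rigging can start immediately at minute 0; it finishes at minute 15.
After rigging (finishes minute 15), set dressing can start at minute 15 and finishes at minute 49.
The lighting setup cannot start until set dressing (finishes minute 49); rigging (finishes minute 15). The controlling bound is minute 49, so the lighting setup finishes at 49 + 45 = minute 94.
Lens checking waits on the lighting setup (finishes minute 94, plus 15-minute gap → minute 109); rigging (finishes minute 15). The latest of these is minute 109, which is the earliest lens checking can start.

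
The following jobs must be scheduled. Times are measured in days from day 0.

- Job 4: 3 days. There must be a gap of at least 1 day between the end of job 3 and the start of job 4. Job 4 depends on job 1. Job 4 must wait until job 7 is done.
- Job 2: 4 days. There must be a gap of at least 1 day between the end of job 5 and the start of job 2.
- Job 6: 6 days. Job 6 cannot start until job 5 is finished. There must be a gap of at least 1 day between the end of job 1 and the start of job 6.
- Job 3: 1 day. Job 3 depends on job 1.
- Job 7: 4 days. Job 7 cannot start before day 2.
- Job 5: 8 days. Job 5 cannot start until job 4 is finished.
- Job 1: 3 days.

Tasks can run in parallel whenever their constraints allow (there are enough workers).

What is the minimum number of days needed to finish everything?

23

Job 7 cannot begin until its own release at day 2. It runs from day 2 to 2 + 4 = day 6.
Job 1 can start immediately at day 0; it finishes at day 3.
After job 1 (finishes day 3), job 3 can start at day 3 and finishes at day 4.
Job 4 needs all of job 3 (finishes day 4, plus 1-day gap → day 5); job 1 (finishes day 3); job 7 (finishes day 6). That puts its earliest start at day 6; it finishes at 6 + 3 = day 9.
Job 5 waits on job 4 (finishes day 9), so it starts at day 9 and finishes at 9 + 8 = day 17.
Job 6 needs all of job 5 (finishes day 17); job 1 (finishes day 3, plus 1-day gap → day 4). That puts its earliest start at day 17; it finishes at 17 + 6 = day 23.
Job 2 cannot begin until job 5 (finishes day 17, plus 1-day gap → day 18). It runs from day 18 to 18 + 4 = day 22.
All tasks are finished once the last one completes. Finish times: Job 1 at 3, Job 2 at 22, Job 3 at 4, Job 4 at 9, Job 5 at 17, Job 6 at 23, Job 7 at 6. The latest is day 23.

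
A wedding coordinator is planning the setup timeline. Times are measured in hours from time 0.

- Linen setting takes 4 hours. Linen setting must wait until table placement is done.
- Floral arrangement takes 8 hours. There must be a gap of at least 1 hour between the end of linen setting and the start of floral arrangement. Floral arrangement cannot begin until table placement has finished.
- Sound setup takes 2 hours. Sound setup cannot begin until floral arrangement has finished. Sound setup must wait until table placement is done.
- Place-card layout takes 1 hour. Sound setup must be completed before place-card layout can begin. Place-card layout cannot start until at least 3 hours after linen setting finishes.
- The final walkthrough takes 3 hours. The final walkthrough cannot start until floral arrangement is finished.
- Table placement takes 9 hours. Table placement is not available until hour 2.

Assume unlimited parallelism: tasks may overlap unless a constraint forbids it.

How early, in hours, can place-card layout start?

26

Table placement cannot begin until its own release at hour 2. It runs from hour 2 to 2 + 9 = hour 11.
Linen setting cannot begin until table placement (finishes hour 11). It runs from hour 11 to 11 + 4 = hour 15.
Floral arrangement needs all of linen setting (finishes hour 15, plus 1-hour gap → hour 16); table placement (finishes hour 11). That puts its earliest start at hour 16; it finishes at 16 + 8 = hour 24.
Sound setup needs all of floral arrangement (finishes hour 24); table placement (finishes hour 11). That puts its earliest start at hour 24; it finishes at 24 + 2 = hour 26.
Place-card layout waits on sound setup (finishes hour 26); linen setting (finishes hour 15, plus 3-hour gap → hour 18). The latest of these is hour 26, which is the earliest place-card layout can start.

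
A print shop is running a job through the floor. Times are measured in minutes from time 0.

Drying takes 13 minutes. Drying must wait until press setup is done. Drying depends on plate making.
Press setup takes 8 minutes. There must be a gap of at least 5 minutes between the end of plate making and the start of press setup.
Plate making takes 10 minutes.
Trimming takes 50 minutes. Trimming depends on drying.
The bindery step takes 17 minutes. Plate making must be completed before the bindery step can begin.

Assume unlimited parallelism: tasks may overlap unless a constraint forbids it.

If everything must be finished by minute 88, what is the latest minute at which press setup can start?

17

Trimming must finish by minute 88; it takes 50 minutes, so it must start by 88 − 50 = minute 38.
Drying feeds into trimming (must start by minute 38); so drying must finish by minute 38 and therefore start by minute 25.
Press setup feeds into drying (must start by minute 25); so press setup must finish by minute 25 and therefore start by minute 17.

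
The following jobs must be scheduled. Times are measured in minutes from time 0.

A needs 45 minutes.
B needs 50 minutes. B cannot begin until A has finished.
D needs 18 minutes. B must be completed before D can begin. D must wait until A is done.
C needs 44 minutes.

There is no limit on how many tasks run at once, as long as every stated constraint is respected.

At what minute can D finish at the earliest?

A can start immediately at minute 0; it finishes at minute 45.
B waits on A (finishes minute 45), so it starts at minute 45 and finishes at 45 + 50 = minute 95.
For D: B (finishes minute 95); A (finishes minute 45). Taking the maximum gives a start of minute 95, and it finishes at 95 + 18 = minute 113.

113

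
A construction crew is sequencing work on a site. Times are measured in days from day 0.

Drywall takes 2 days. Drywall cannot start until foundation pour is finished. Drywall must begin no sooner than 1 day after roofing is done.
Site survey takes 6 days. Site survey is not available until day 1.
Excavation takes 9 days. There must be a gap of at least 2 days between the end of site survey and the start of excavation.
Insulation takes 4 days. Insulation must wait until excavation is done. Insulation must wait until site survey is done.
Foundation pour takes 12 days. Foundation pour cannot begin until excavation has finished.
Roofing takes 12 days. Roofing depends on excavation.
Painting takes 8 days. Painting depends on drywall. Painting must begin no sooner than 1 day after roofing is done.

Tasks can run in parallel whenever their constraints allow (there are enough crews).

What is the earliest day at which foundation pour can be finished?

30

Site survey cannot begin until its own release at day 1. It runs from day 1 to 1 + 6 = day 7.
Excavation cannot begin until site survey (finishes day 7, plus 2-day gap → day 9). It runs from day 9 to 9 + 9 = day 18.
Foundation pour waits on excavation (finishes day 18), so it starts at day 18 and finishes at 18 + 12 = day 30.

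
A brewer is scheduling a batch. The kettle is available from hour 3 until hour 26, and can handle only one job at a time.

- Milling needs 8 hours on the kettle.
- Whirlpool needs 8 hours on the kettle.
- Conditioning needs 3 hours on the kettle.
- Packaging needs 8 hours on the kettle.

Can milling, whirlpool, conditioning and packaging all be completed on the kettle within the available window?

The kettle window is 26 − 3 = 23 hours.
Running back to back, the jobs need 8 + 8 + 3 + 8 = 27 hours on the kettle.
Since 27 > 23, they cannot all fit.

No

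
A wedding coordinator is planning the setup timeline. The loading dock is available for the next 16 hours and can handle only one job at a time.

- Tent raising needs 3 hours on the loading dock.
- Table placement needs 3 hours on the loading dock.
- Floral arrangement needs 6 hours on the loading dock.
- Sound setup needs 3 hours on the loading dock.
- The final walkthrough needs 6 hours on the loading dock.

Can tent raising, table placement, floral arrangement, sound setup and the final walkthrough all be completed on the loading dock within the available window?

No

Running back to back, the jobs need 3 + 3 + 6 + 3 + 6 = 21 hours on the loading dock.
Since 21 > 16, they cannot all fit.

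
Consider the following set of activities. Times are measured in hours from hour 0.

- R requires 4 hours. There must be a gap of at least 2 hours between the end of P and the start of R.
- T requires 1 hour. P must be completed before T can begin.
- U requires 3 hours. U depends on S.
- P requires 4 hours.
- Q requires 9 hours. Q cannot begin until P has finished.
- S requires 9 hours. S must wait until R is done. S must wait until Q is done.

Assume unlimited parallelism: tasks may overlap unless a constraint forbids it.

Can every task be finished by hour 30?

Nothing blocks P, so it runs from hour 0 to hour 4.
After P (finishes hour 4), T can start at hour 4 and finishes at hour 5.
R waits on P (finishes hour 4, plus 2-hour gap → hour 6), so it starts at hour 6 and finishes at 6 + 4 = hour 10.
After P (finishes hour 4), Q can start at hour 4 and finishes at hour 13.
S cannot start until R (finishes hour 10); Q (finishes hour 13). The controlling bound is hour 13, so S finishes at 13 + 9 = hour 22.
U cannot begin until S (finishes hour 22). It runs from hour 22 to 22 + 3 = hour 25.
Every task is finished by hour 25, which is no later than the deadline of 30, so the schedule is feasible.

Yes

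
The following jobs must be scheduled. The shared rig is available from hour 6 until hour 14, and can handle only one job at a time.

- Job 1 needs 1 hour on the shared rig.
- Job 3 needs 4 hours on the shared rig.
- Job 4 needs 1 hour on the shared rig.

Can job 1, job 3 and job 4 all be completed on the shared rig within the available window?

Yes

The shared rig window is 14 − 6 = 8 hours.
Running back to back, the jobs need 1 + 4 + 1 = 6 hours on the shared rig.
Since 6 ≤ 8, they fit within the window.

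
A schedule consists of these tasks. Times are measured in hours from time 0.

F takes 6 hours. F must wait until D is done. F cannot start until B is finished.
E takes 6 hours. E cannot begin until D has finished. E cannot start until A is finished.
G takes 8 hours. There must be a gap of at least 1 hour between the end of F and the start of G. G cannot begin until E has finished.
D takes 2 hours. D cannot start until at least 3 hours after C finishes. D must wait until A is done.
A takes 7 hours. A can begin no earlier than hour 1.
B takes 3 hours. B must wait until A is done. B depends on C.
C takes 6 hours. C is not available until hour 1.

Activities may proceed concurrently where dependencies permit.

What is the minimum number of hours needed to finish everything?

27

C waits on its own release at hour 1, so it starts at hour 1 and finishes at 1 + 6 = hour 7.
A waits on its own release at hour 1, so it starts at hour 1 and finishes at 1 + 7 = hour 8.
D needs all of C (finishes hour 7, plus 3-hour gap → hour 10); A (finishes hour 8). That puts its earliest start at hour 10; it finishes at 10 + 2 = hour 12.
E needs all of D (finishes hour 12); A (finishes hour 8). That puts its earliest start at hour 12; it finishes at 12 + 6 = hour 18.
For B: A (finishes hour 8); C (finishes hour 7). Taking the maximum gives a start of hour 8, and it finishes at 8 + 3 = hour 11.
F has to wait for D (finishes hour 12); B (finishes hour 11). The latest of these is hour 12, so F runs hour 12 to 12 + 6 = hour 18.
G cannot start until F (finishes hour 18, plus 1-hour gap → hour 19); E (finishes hour 18). The controlling bound is hour 19, so G finishes at 19 + 8 = hour 27.
All tasks are finished once the last one completes. Finish times: A at 8, B at 11, C at 7, D at 12, E at 18, F at 18, G at 27. The latest is hour 27.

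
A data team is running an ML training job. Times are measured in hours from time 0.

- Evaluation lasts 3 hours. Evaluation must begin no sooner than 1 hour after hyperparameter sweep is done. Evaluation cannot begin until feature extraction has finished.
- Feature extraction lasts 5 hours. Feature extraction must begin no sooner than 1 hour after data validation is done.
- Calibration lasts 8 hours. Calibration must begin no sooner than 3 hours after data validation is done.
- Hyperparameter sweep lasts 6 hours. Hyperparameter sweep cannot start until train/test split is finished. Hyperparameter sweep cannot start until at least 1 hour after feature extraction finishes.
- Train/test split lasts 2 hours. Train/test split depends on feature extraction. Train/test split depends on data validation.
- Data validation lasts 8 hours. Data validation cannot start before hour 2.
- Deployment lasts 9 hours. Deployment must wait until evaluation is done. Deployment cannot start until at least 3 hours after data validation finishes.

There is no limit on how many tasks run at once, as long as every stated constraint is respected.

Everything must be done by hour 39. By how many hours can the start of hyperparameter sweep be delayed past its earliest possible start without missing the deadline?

2

After its own release at hour 2, data validation can start at hour 2 and finishes at hour 10.
Feature extraction waits on data validation (finishes hour 10, plus 1-hour gap → hour 11), so it starts at hour 11 and finishes at 11 + 5 = hour 16.
Train/test split needs all of feature extraction (finishes hour 16); data validation (finishes hour 10). That puts its earliest start at hour 16; it finishes at 16 + 2 = hour 18.
Hyperparameter sweep cannot start until train/test split (finishes hour 18); feature extraction (finishes hour 16, plus 1-hour gap → hour 17). The controlling bound is hour 18, so hyperparameter sweep finishes at 18 + 6 = hour 24.

Working backward from the deadline:
To finish by hour 39, deployment (duration 9) must start no later than hour 30.
Evaluation must finish before deployment (must start by hour 30). With a 3-hour duration, evaluation must start by 30 − 3 = hour 27.
Since evaluation (must start by hour 27, minus 1-hour gap → hour 26) depends on it, hyperparameter sweep must finish by hour 26. Backing off its 6-hour duration gives a latest start of hour 20.
So hyperparameter sweep can start as early as hour 18 and as late as hour 20, giving 20 − 18 = 2 hours of slack.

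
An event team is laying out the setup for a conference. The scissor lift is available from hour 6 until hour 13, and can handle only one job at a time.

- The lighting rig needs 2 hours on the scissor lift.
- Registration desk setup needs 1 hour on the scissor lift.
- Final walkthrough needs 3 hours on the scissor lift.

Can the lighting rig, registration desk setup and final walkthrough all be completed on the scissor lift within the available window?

Yes

The scissor lift window is 13 − 6 = 7 hours.
Running back to back, the jobs need 2 + 1 + 3 = 6 hours on the scissor lift.
Since 6 ≤ 7, they fit within the window.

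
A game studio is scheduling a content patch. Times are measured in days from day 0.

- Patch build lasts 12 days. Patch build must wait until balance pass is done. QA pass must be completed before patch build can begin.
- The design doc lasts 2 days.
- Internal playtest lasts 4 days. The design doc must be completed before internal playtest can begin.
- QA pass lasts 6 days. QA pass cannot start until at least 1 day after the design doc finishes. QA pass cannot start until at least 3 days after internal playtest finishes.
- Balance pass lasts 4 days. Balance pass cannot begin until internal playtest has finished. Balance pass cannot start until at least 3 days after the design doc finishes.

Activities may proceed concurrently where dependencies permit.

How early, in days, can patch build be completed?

27

Nothing blocks the design doc, so it runs from day 0 to day 2.
Internal playtest waits on the design doc (finishes day 2), so it starts at day 2 and finishes at 2 + 4 = day 6.
QA pass needs all of the design doc (finishes day 2, plus 1-day gap → day 3); internal playtest (finishes day 6, plus 3-day gap → day 9). That puts its earliest start at day 9; it finishes at 9 + 6 = day 15.
For balance pass: internal playtest (finishes day 6); the design doc (finishes day 2, plus 3-day gap → day 5). Taking the maximum gives a start of day 6, and it finishes at 6 + 4 = day 10.
Patch build needs all of balance pass (finishes day 10); QA pass (finishes day 15). That puts its earliest start at day 15; it finishes at 15 + 12 = day 27.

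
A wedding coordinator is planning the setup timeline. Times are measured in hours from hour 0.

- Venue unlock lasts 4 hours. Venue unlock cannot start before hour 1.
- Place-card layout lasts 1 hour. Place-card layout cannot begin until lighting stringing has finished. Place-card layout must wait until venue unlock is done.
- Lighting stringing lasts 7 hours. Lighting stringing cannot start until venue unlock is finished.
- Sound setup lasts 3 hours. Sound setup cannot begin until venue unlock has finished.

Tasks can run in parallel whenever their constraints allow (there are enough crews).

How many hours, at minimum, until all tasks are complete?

13

Venue unlock cannot begin until its own release at hour 1. It runs from hour 1 to 1 + 4 = hour 5.
After venue unlock (finishes hour 5), sound setup can start at hour 5 and finishes at hour 8.
Lighting stringing waits on venue unlock (finishes hour 5), so it starts at hour 5 and finishes at 5 + 7 = hour 12.
For place-card layout: lighting stringing (finishes hour 12); venue unlock (finishes hour 5). Taking the maximum gives a start of hour 12, and it finishes at 12 + 1 = hour 13.
All tasks are finished once the last one completes. Finish times: Venue unlock at 5, Lighting stringing at 12, Sound setup at 8, Place-card layout at 13. The latest is hour 13.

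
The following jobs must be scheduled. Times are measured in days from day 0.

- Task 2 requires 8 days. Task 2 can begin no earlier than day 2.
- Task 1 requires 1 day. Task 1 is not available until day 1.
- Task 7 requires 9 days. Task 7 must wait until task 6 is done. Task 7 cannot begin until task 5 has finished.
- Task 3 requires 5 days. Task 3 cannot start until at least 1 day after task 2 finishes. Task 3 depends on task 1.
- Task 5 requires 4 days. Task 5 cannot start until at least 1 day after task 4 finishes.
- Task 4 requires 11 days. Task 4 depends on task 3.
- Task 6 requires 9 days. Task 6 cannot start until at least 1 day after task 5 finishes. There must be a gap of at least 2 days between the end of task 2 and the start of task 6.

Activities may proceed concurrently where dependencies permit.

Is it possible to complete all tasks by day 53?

Task 2 waits on its own release at day 2, so it starts at day 2 and finishes at 2 + 8 = day 10.
After its own release at day 1, task 1 can start at day 1 and finishes at day 2.
Task 3 has to wait for task 2 (finishes day 10, plus 1-day gap → day 11); task 1 (finishes day 2). The latest of these is day 11, so task 3 runs day 11 to 11 + 5 = day 16.
Task 4 waits on task 3 (finishes day 16), so it starts at day 16 and finishes at 16 + 11 = day 27.
Task 5 cannot begin until task 4 (finishes day 27, plus 1-day gap → day 28). It runs from day 28 to 28 + 4 = day 32.
For task 6: task 5 (finishes day 32, plus 1-day gap → day 33); task 2 (finishes day 10, plus 2-day gap → day 12). Taking the maximum gives a start of day 33, and it finishes at 33 + 9 = day 42.
Task 7 cannot start until task 6 (finishes day 42); task 5 (finishes day 32). The controlling bound is day 42, so task 7 finishes at 42 + 9 = day 51.
Every task is finished by day 51, which is no later than the deadline of 53, so the schedule is feasible.

Yes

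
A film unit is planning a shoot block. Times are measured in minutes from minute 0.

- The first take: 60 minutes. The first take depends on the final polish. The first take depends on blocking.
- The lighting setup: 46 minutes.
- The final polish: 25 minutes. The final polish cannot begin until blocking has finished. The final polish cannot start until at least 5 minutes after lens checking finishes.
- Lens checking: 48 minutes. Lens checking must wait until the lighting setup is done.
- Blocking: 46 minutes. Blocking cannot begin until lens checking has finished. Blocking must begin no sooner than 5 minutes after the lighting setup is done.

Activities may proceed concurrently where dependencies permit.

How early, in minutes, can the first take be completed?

The lighting setup has no prerequisites, so it starts at minute 0 and finishes at minute 46.
After the lighting setup (finishes minute 46), lens checking can start at minute 46 and finishes at minute 94.
Blocking cannot start until lens checking (finishes minute 94); the lighting setup (finishes minute 46, plus 5-minute gap → minute 51). The controlling bound is minute 94, so blocking finishes at 94 + 46 = minute 140.
The final polish needs all of blocking (finishes minute 140); lens checking (finishes minute 94, plus 5-minute gap → minute 99). That puts its earliest start at minute 140; it finishes at 140 + 25 = minute 165.
The first take cannot start until the final polish (finishes minute 165); blocking (finishes minute 140). The controlling bound is minute 165, so the first take finishes at 165 + 60 = minute 225.

225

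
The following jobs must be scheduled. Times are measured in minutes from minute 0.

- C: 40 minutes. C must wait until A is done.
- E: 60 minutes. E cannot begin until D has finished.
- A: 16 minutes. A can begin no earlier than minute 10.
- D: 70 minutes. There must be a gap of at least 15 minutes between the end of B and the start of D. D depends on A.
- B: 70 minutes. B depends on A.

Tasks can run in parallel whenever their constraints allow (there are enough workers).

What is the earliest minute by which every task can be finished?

A waits on its own release at minute 10, so it starts at minute 10 and finishes at 10 + 16 = minute 26.
After A (finishes minute 26), C can start at minute 26 and finishes at minute 66.
B cannot begin until A (finishes minute 26). It runs from minute 26 to 26 + 70 = minute 96.
D has to wait for B (finishes minute 96, plus 15-minute gap → minute 111); A (finishes minute 26). The latest of these is minute 111, so D runs minute 111 to 111 + 70 = minute 181.
After D (finishes minute 181), E can start at minute 181 and finishes at minute 241.
All tasks are finished once the last one completes. Finish times: A at 26, B at 96, C at 66, D at 181, E at 241. The latest is minute 241.

241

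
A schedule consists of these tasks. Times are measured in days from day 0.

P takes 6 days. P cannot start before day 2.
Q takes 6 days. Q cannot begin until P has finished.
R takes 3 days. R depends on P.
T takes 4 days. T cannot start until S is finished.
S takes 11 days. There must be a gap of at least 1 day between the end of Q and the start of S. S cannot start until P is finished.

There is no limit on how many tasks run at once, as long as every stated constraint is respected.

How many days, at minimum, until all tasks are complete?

P waits on its own release at day 2, so it starts at day 2 and finishes at 2 + 6 = day 8.
After P (finishes day 8), R can start at day 8 and finishes at day 11.
After P (finishes day 8), Q can start at day 8 and finishes at day 14.
S needs all of Q (finishes day 14, plus 1-day gap → day 15); P (finishes day 8). That puts its earliest start at day 15; it finishes at 15 + 11 = day 26.
T waits on S (finishes day 26), so it starts at day 26 and finishes at 26 + 4 = day 30.
All tasks are finished once the last one completes. Finish times: P at 8, Q at 14, R at 11, S at 26, T at 30. The latest is day 30.

30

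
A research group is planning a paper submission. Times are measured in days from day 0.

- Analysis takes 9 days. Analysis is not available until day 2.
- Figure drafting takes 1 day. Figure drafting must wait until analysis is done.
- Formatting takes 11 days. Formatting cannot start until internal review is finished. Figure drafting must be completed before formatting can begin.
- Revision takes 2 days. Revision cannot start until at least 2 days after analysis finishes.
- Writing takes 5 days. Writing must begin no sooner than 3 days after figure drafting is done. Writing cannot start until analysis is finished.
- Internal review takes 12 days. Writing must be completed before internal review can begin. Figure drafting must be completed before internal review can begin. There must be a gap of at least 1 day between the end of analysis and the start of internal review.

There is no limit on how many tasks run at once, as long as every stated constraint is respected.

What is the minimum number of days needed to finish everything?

After its own release at day 2, analysis can start at day 2 and finishes at day 11.
Revision waits on analysis (finishes day 11, plus 2-day gap → day 13), so it starts at day 13 and finishes at 13 + 2 = day 15.
Figure drafting cannot begin until analysis (finishes day 11). It runs from day 11 to 11 + 1 = day 12.
For writing: figure drafting (finishes day 12, plus 3-day gap → day 15); analysis (finishes day 11). Taking the maximum gives a start of day 15, and it finishes at 15 + 5 = day 20.
Internal review needs all of writing (finishes day 20); figure drafting (finishes day 12); analysis (finishes day 11, plus 1-day gap → day 12). That puts its earliest start at day 20; it finishes at 20 + 12 = day 32.
Formatting needs all of internal review (finishes day 32); figure drafting (finishes day 12). That puts its earliest start at day 32; it finishes at 32 + 11 = day 43.
All tasks are finished once the last one completes. Finish times: Analysis at 11, Figure drafting at 12, Writing at 20, Internal review at 32, Revision at 15, Formatting at 43. The latest is day 43.

43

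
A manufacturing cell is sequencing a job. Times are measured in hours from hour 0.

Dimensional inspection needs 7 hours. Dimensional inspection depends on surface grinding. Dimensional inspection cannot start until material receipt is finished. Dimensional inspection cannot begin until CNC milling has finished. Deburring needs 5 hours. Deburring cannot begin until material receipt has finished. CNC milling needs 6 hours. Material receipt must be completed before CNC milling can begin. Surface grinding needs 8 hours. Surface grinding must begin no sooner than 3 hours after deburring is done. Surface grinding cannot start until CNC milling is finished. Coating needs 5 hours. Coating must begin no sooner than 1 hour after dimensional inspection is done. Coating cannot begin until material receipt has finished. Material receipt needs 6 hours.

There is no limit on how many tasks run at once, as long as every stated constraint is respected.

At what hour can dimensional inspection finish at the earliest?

29

Material receipt can start immediately at hour 0; it finishes at hour 6.
CNC milling waits on material receipt (finishes hour 6), so it starts at hour 6 and finishes at 6 + 6 = hour 12.
After material receipt (finishes hour 6), deburring can start at hour 6 and finishes at hour 11.
Surface grinding cannot start until deburring (finishes hour 11, plus 3-hour gap → hour 14); CNC milling (finishes hour 12). The controlling bound is hour 14, so surface grinding finishes at 14 + 8 = hour 22.
Dimensional inspection has to wait for surface grinding (finishes hour 22); material receipt (finishes hour 6); CNC milling (finishes hour 12). The latest of these is hour 22, so dimensional inspection runs hour 22 to 22 + 7 = hour 29.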